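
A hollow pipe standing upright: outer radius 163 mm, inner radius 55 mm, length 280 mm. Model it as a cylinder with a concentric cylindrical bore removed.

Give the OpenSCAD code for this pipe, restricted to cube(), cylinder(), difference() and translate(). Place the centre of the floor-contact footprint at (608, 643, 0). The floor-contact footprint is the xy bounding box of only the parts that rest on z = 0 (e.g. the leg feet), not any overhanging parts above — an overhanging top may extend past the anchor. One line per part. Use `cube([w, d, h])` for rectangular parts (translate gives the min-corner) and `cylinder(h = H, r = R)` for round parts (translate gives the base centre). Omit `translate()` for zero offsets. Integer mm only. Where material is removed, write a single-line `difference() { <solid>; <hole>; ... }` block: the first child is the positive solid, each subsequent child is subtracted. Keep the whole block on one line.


difference() { translate([608, 643, 0]) cylinder(h = 280, r = 163); translate([608, 643, 0]) cylinder(h = 280, r = 55); }


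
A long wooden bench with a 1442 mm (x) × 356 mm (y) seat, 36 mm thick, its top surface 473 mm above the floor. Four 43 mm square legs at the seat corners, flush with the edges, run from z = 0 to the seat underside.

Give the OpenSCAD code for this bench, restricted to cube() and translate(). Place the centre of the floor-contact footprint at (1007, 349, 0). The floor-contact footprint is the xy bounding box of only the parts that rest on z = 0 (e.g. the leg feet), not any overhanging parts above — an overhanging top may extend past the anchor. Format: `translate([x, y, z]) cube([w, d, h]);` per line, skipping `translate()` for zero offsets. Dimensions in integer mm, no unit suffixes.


translate([286, 171, 437]) cube([1442, 356, 36]);
translate([286, 171, 0]) cube([43, 43, 437]);
translate([286, 484, 0]) cube([43, 43, 437]);
translate([1685, 171, 0]) cube([43, 43, 437]);
translate([1685, 484, 0]) cube([43, 43, 437]);


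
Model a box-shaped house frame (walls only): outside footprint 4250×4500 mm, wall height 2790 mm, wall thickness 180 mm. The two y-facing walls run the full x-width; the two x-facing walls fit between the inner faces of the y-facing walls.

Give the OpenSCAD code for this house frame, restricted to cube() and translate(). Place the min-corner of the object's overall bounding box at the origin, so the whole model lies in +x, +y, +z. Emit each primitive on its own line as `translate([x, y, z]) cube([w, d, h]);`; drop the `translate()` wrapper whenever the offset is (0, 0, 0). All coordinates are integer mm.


cube([4250, 180, 2790]);
translate([0, 4320, 0]) cube([4250, 180, 2790]);
translate([0, 180, 0]) cube([180, 4140, 2790]);
translate([4070, 180, 0]) cube([180, 4140, 2790]);


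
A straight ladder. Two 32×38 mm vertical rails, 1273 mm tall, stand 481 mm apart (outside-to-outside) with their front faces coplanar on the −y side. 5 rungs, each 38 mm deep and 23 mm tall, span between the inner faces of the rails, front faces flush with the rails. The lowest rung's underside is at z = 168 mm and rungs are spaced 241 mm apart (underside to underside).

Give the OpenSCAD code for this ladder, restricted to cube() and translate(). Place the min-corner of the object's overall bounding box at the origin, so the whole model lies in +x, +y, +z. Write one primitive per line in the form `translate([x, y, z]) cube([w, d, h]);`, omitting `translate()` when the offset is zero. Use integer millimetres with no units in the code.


// rung span = 481 - 2*32 = 417
// rung[k] z = 168 + k*241
cube([32, 38, 1273]);
translate([449, 0, 0]) cube([32, 38, 1273]);
translate([32, 0, 168]) cube([417, 38, 23]);
translate([32, 0, 409]) cube([417, 38, 23]);
translate([32, 0, 650]) cube([417, 38, 23]);
translate([32, 0, 891]) cube([417, 38, 23]);
translate([32, 0, 1132]) cube([417, 38, 23]);


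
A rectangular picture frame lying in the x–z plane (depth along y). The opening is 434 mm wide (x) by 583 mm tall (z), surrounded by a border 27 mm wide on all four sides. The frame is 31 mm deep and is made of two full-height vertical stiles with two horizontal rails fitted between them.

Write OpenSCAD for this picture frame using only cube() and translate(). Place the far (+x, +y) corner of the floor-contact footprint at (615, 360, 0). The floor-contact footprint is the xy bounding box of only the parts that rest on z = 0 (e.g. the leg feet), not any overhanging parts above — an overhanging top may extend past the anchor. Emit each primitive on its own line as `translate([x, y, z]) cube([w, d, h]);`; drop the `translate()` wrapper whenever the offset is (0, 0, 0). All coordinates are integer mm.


translate([127, 329, 0]) cube([27, 31, 637]);
translate([588, 329, 0]) cube([27, 31, 637]);
translate([154, 329, 0]) cube([434, 31, 27]);
translate([154, 329, 610]) cube([434, 31, 27]);


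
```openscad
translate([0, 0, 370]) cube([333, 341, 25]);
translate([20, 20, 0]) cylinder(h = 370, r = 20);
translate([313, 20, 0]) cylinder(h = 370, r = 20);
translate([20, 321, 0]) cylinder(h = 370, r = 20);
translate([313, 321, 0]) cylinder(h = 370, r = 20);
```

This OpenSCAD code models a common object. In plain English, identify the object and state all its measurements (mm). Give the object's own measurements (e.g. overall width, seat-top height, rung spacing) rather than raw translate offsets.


A simple wooden stool: a rectangular seat 333 mm (x) by 341 mm (y), 25 mm thick, top face at z = 395 mm, on four round legs, each 40 mm in diameter. The legs rest on z = 0, each leg's axis is inset half a diameter from the nearest pair of seat edges (so the leg's bounding box is flush with the corner).


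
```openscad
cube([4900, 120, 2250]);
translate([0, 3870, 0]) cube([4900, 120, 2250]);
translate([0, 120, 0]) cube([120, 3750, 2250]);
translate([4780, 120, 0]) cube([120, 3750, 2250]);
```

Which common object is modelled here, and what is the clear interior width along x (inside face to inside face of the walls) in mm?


A house (or room) frame. The interior width is 4660 mm.

Four 2250 mm walls enclosing a rectangle with no floor or roof — a room or house frame. Outside width is 4900 mm and wall thickness is 120 mm, so the interior width is 4900 − 2 × 120 = 4660 mm.


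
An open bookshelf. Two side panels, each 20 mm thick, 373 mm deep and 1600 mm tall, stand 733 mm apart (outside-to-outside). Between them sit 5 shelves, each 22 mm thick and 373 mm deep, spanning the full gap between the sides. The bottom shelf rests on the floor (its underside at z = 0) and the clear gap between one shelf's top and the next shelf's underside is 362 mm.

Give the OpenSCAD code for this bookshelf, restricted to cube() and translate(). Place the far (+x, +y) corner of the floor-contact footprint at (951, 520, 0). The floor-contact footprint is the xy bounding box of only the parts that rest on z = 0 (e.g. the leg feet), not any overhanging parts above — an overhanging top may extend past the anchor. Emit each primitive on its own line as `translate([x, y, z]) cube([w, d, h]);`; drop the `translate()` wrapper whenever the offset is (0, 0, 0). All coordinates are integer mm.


translate([218, 147, 0]) cube([20, 373, 1600]);
translate([931, 147, 0]) cube([20, 373, 1600]);
translate([238, 147, 0]) cube([693, 373, 22]);
translate([238, 147, 384]) cube([693, 373, 22]);
translate([238, 147, 768]) cube([693, 373, 22]);
translate([238, 147, 1152]) cube([693, 373, 22]);
translate([238, 147, 1536]) cube([693, 373, 22]);


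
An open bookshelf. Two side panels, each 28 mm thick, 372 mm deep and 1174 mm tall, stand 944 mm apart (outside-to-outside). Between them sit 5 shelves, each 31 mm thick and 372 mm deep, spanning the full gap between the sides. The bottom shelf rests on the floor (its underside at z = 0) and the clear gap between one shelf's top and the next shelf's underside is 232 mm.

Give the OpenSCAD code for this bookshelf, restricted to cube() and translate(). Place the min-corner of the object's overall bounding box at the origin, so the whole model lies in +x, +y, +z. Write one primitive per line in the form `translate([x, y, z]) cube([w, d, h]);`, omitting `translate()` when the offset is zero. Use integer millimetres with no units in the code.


cube([28, 372, 1174]);
translate([916, 0, 0]) cube([28, 372, 1174]);
translate([28, 0, 0]) cube([888, 372, 31]);
translate([28, 0, 263]) cube([888, 372, 31]);
translate([28, 0, 526]) cube([888, 372, 31]);
translate([28, 0, 789]) cube([888, 372, 31]);
translate([28, 0, 1052]) cube([888, 372, 31]);


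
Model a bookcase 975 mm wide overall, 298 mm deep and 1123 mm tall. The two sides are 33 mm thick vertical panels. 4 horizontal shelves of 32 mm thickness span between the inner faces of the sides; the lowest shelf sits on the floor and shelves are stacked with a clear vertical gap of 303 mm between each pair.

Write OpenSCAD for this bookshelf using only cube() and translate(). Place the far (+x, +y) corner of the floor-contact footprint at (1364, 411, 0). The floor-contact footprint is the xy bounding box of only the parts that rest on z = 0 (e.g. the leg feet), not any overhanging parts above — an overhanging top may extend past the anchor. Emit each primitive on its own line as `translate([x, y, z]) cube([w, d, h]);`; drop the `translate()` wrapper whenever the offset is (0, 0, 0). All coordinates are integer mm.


translate([389, 113, 0]) cube([33, 298, 1123]);
translate([1331, 113, 0]) cube([33, 298, 1123]);
translate([422, 113, 0]) cube([909, 298, 32]);
translate([422, 113, 335]) cube([909, 298, 32]);
translate([422, 113, 670]) cube([909, 298, 32]);
translate([422, 113, 1005]) cube([909, 298, 32]);


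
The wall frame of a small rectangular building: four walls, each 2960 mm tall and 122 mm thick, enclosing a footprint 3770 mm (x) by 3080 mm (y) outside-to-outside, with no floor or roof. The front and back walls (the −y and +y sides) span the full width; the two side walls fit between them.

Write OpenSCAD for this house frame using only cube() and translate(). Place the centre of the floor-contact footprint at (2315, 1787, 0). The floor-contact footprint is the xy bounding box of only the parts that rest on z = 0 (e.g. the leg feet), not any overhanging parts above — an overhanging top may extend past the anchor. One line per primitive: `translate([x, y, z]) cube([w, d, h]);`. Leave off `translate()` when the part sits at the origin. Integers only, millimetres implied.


translate([430, 247, 0]) cube([3770, 122, 2960]);
translate([430, 3205, 0]) cube([3770, 122, 2960]);
translate([430, 369, 0]) cube([122, 2836, 2960]);
translate([4078, 369, 0]) cube([122, 2836, 2960]);


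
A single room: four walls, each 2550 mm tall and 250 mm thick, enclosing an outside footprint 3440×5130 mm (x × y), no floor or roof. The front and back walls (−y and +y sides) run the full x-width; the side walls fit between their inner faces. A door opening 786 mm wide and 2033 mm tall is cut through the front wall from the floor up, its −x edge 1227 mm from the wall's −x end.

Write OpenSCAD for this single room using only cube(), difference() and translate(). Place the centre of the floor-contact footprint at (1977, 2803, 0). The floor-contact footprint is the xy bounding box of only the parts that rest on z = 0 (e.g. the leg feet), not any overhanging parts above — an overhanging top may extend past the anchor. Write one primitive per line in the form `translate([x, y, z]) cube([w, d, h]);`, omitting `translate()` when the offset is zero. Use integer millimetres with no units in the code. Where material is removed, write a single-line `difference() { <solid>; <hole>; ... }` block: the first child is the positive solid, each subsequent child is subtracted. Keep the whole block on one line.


difference() { translate([257, 238, 0]) cube([3440, 250, 2550]); translate([1484, 238, 0]) cube([786, 250, 2033]); }
translate([257, 5118, 0]) cube([3440, 250, 2550]);
translate([257, 488, 0]) cube([250, 4630, 2550]);
translate([3447, 488, 0]) cube([250, 4630, 2550]);


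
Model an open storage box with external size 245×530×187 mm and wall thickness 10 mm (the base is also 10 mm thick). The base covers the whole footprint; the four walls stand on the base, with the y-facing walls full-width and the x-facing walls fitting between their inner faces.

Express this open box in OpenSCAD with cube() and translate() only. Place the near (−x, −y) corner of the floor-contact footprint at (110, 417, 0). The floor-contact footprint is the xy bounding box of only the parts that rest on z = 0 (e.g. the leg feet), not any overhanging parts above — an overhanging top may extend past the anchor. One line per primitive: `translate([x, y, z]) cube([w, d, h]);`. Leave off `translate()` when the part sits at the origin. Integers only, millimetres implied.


translate([110, 417, 0]) cube([245, 530, 10]);
translate([110, 417, 10]) cube([245, 10, 177]);
translate([110, 937, 10]) cube([245, 10, 177]);
translate([110, 427, 10]) cube([10, 510, 177]);
translate([345, 427, 10]) cube([10, 510, 177]);


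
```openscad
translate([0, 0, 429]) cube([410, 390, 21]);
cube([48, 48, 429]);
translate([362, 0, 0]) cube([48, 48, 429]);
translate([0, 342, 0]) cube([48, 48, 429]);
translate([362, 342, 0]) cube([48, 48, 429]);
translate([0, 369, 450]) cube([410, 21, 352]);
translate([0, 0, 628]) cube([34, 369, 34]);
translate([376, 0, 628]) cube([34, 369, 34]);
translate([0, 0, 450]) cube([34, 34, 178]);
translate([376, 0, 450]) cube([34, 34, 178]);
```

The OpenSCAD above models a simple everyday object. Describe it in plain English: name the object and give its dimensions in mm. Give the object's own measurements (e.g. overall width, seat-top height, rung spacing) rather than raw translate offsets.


A chair. The seat is a 410×390×21 mm slab with its top at z = 450 mm, on four 48×48 mm corner legs (flush with the seat edges, standing on z = 0). A flat backrest 21 mm thick, 352 mm tall, spans the full seat width and rises from the seat top along its +y edge, rear face flush with the rear of the seat. Two armrests of 34×34 mm section run along each side from the seat's front edge to the front of the backrest, top faces 212 mm above the seat top and outer faces flush with the seat's x-edges; a 34×34 mm post under the front of each armrest stands on the seat at the front corner.


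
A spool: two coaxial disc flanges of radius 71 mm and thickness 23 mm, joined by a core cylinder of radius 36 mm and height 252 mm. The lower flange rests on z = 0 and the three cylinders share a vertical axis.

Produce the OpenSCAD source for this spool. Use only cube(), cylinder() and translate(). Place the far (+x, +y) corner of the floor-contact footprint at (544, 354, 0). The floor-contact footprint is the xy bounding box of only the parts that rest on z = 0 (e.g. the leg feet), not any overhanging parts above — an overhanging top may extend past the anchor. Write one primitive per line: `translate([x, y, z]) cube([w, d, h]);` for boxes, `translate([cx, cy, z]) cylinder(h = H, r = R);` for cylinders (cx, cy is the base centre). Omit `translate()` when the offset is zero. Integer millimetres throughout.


translate([473, 283, 0]) cylinder(h = 23, r = 71);
translate([473, 283, 23]) cylinder(h = 252, r = 36);
translate([473, 283, 275]) cylinder(h = 23, r = 71);


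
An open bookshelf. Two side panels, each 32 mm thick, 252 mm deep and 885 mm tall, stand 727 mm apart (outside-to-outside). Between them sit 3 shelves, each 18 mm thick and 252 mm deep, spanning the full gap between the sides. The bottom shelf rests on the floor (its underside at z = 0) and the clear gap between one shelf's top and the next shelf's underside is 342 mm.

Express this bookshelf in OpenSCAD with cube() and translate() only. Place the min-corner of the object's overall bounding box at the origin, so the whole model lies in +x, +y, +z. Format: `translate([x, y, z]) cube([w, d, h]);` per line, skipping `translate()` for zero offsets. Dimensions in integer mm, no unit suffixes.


cube([32, 252, 885]);
translate([695, 0, 0]) cube([32, 252, 885]);
translate([32, 0, 0]) cube([663, 252, 18]);
translate([32, 0, 360]) cube([663, 252, 18]);
translate([32, 0, 720]) cube([663, 252, 18]);


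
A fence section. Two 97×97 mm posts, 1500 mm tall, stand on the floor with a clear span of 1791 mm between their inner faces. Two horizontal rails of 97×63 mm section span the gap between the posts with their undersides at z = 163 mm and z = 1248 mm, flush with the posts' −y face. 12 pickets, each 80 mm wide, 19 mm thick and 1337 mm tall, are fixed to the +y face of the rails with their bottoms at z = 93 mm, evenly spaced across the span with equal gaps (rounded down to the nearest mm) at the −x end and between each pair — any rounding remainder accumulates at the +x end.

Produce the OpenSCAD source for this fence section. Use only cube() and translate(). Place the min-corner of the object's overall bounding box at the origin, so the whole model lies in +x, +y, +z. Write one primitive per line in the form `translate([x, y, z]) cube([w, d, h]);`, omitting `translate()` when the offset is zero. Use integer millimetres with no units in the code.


cube([97, 97, 1500]);
translate([1888, 0, 0]) cube([97, 97, 1500]);
translate([97, 0, 163]) cube([1791, 97, 63]);
translate([97, 0, 1248]) cube([1791, 97, 63]);
translate([160, 97, 93]) cube([80, 19, 1337]);
translate([303, 97, 93]) cube([80, 19, 1337]);
translate([446, 97, 93]) cube([80, 19, 1337]);
translate([589, 97, 93]) cube([80, 19, 1337]);
translate([732, 97, 93]) cube([80, 19, 1337]);
translate([875, 97, 93]) cube([80, 19, 1337]);
translate([1018, 97, 93]) cube([80, 19, 1337]);
translate([1161, 97, 93]) cube([80, 19, 1337]);
translate([1304, 97, 93]) cube([80, 19, 1337]);
translate([1447, 97, 93]) cube([80, 19, 1337]);
translate([1590, 97, 93]) cube([80, 19, 1337]);
translate([1733, 97, 93]) cube([80, 19, 1337]);


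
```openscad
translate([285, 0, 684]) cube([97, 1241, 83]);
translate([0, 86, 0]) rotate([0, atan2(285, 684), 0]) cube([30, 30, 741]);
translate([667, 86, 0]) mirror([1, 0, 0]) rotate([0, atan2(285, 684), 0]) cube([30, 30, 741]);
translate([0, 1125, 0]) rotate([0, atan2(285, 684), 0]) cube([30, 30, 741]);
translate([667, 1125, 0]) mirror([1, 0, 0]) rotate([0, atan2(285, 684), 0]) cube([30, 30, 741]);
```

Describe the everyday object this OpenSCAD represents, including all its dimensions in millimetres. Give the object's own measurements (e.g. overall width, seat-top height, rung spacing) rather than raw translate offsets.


A sawhorse. A 97×1241×83 mm beam (x, y, z) sits on two A-frame leg pairs. Each pair is two raked legs of 30×30 mm section (30 mm along y) splaying symmetrically in x. Each leg rises 684 mm vertically over 285 mm of horizontal reach and is 741 mm long along its own axis. Every leg's outer bottom edge rests on the floor and its outer top edge meets a bottom edge of the beam — the left legs (tilting toward +x) meet the beam's −x bottom edge, the right legs (their mirror images, tilting toward −x) meet its +x bottom edge — so the leg tops tuck under the beam, the beam's underside is 684 mm above the floor, and the feet are 667 mm apart outside-to-outside with the beam centred between them. The two leg pairs are set in 86 mm from either end of the beam.


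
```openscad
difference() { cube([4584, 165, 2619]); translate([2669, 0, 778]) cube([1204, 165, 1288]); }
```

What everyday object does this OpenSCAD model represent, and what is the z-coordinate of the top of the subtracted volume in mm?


A wall with a window opening. The window head height is 2066 mm.

A wall with a rectangular opening subtracted — a window. Sill at z = 778, opening 1288 mm tall, so the head is at 778 + 1288 = 2066 mm.


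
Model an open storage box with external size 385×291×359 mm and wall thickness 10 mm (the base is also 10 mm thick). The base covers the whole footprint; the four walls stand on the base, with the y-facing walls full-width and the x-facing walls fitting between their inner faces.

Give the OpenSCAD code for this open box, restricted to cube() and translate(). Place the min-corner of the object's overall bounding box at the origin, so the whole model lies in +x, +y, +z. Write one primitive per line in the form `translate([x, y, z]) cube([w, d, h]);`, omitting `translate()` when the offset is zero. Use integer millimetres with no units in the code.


cube([385, 291, 10]);
translate([0, 0, 10]) cube([385, 10, 349]);
translate([0, 281, 10]) cube([385, 10, 349]);
translate([0, 10, 10]) cube([10, 271, 349]);
translate([375, 10, 10]) cube([10, 271, 349]);


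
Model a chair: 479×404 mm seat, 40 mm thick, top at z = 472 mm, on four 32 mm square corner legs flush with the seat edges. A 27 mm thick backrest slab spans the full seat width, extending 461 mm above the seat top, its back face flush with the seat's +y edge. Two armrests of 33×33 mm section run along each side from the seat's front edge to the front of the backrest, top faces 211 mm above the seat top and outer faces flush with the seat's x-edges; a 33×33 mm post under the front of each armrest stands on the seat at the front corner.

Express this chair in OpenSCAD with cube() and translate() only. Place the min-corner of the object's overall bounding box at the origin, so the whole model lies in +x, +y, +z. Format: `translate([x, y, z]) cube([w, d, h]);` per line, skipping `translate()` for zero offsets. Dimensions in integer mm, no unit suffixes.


translate([0, 0, 432]) cube([479, 404, 40]);
cube([32, 32, 432]);
translate([447, 0, 0]) cube([32, 32, 432]);
translate([0, 372, 0]) cube([32, 32, 432]);
translate([447, 372, 0]) cube([32, 32, 432]);
translate([0, 377, 472]) cube([479, 27, 461]);
translate([0, 0, 650]) cube([33, 377, 33]);
translate([446, 0, 650]) cube([33, 377, 33]);
translate([0, 0, 472]) cube([33, 33, 178]);
translate([446, 0, 472]) cube([33, 33, 178]);


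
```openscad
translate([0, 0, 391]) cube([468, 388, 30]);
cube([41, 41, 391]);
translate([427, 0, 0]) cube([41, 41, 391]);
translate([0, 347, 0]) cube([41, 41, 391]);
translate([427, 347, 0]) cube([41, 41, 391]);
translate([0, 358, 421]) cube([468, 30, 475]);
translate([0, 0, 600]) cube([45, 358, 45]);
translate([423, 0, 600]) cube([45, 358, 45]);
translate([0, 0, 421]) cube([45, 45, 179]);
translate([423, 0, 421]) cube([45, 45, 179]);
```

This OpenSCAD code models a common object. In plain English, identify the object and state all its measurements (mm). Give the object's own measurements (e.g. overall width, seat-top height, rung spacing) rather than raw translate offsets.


A chair. The seat is a 468×388×30 mm slab with its top at z = 421 mm, on four 41×41 mm corner legs (flush with the seat edges, standing on z = 0). A flat backrest 30 mm thick, 475 mm tall, spans the full seat width and rises from the seat top along its +y edge, rear face flush with the rear of the seat. Two armrests of 45×45 mm section run along each side from the seat's front edge to the front of the backrest, top faces 224 mm above the seat top and outer faces flush with the seat's x-edges; a 45×45 mm post under the front of each armrest stands on the seat at the front corner.


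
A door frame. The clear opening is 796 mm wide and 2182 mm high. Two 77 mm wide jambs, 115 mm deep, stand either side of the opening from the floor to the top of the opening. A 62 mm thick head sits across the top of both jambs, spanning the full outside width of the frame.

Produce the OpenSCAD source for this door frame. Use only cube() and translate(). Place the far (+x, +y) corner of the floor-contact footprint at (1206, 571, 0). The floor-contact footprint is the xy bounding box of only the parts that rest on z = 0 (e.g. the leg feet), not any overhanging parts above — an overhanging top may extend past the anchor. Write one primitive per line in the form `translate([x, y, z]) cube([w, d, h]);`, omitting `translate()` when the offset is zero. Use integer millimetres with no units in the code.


translate([256, 456, 0]) cube([77, 115, 2182]);
translate([1129, 456, 0]) cube([77, 115, 2182]);
translate([256, 456, 2182]) cube([950, 115, 62]);


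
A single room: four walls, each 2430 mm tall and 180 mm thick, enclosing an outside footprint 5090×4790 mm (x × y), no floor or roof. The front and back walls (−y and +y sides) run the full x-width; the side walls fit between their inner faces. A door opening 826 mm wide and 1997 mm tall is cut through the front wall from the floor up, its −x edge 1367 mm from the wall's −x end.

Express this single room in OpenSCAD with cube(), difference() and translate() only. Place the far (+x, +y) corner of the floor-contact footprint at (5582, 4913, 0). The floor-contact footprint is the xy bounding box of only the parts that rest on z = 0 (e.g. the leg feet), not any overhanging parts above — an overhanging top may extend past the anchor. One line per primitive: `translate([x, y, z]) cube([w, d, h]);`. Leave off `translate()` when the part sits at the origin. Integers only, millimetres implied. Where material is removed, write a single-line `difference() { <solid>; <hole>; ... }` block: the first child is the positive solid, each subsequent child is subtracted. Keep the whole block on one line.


difference() { translate([492, 123, 0]) cube([5090, 180, 2430]); translate([1859, 123, 0]) cube([826, 180, 1997]); }
translate([492, 4733, 0]) cube([5090, 180, 2430]);
translate([492, 303, 0]) cube([180, 4430, 2430]);
translate([5402, 303, 0]) cube([180, 4430, 2430]);


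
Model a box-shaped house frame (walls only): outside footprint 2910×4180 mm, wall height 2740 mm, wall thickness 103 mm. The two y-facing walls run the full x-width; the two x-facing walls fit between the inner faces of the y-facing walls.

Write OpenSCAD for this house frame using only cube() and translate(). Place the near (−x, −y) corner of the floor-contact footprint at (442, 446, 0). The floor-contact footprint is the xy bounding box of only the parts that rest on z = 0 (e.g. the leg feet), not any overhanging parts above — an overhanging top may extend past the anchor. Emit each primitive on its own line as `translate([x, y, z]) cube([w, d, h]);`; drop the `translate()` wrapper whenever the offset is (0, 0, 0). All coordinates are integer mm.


translate([442, 446, 0]) cube([2910, 103, 2740]);
translate([442, 4523, 0]) cube([2910, 103, 2740]);
translate([442, 549, 0]) cube([103, 3974, 2740]);
translate([3249, 549, 0]) cube([103, 3974, 2740]);


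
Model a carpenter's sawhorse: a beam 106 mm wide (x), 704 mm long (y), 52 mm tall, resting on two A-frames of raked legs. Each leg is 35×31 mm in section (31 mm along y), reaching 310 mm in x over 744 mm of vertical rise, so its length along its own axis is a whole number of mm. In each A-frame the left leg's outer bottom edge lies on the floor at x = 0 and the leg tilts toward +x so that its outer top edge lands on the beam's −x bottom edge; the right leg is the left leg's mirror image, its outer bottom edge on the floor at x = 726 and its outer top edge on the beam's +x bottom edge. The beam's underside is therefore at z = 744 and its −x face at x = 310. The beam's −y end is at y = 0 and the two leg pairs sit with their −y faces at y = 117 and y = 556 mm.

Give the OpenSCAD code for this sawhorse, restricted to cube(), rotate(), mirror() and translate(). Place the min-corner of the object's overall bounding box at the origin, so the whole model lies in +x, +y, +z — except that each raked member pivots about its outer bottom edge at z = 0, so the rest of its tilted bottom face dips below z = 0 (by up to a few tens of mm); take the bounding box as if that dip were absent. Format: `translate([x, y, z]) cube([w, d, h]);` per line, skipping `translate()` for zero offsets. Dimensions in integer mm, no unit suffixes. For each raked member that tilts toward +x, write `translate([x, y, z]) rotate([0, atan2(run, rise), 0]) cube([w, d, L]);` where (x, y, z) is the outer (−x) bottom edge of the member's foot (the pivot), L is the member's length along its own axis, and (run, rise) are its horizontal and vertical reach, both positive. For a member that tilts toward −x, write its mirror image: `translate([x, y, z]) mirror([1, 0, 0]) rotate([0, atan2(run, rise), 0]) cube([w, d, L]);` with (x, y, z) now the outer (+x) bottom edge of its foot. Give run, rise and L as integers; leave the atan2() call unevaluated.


// leg length = √(310² + 744²) = 806
// right-leg outer foot x = 2·310 + 106 = 726
// beam min-corner = (310, 0, 744)
translate([310, 0, 744]) cube([106, 704, 52]);
translate([0, 117, 0]) rotate([0, atan2(310, 744), 0]) cube([35, 31, 806]);
translate([726, 117, 0]) mirror([1, 0, 0]) rotate([0, atan2(310, 744), 0]) cube([35, 31, 806]);
translate([0, 556, 0]) rotate([0, atan2(310, 744), 0]) cube([35, 31, 806]);
translate([726, 556, 0]) mirror([1, 0, 0]) rotate([0, atan2(310, 744), 0]) cube([35, 31, 806]);


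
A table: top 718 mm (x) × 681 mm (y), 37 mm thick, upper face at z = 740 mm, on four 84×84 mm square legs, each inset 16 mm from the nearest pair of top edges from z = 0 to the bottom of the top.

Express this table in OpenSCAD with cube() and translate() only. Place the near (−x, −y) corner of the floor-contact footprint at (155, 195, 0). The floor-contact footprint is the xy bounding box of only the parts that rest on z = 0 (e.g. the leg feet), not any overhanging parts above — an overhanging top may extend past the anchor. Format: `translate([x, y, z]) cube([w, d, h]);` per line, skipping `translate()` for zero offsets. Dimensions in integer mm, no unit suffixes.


translate([139, 179, 703]) cube([718, 681, 37]);
translate([155, 195, 0]) cube([84, 84, 703]);
translate([757, 195, 0]) cube([84, 84, 703]);
translate([155, 760, 0]) cube([84, 84, 703]);
translate([757, 760, 0]) cube([84, 84, 703]);


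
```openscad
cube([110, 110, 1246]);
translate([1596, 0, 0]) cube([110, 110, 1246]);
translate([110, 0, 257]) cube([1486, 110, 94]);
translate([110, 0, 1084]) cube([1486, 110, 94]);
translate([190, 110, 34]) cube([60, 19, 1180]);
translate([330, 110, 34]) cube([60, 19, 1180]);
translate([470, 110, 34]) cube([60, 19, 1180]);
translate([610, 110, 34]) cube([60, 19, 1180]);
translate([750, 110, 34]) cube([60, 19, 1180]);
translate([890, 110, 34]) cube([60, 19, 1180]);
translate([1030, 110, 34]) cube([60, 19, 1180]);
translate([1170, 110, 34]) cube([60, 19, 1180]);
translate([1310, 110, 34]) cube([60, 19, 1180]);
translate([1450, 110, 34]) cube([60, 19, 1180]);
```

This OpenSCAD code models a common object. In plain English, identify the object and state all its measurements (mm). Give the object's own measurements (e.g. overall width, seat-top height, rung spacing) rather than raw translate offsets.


A fence section. Two 110×110 mm posts, 1246 mm tall, stand on the floor with a clear span of 1486 mm between their inner faces. Two horizontal rails of 110×94 mm section span the gap between the posts with their undersides at z = 257 mm and z = 1084 mm, flush with the posts' −y face. 10 pickets, each 60 mm wide, 19 mm thick and 1180 mm tall, are fixed to the +y face of the rails with their bottoms at z = 34 mm, spaced across the span with a 80 mm gap after the −x post and between neighbouring pickets, with 86 mm left before the +x post.


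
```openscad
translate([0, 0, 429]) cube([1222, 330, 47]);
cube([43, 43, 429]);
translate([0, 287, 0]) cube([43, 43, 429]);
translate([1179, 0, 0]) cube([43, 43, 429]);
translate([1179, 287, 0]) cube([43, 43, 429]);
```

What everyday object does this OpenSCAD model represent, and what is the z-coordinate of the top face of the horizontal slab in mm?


A bench. The seat-top height is 476 mm.

A long slab on four corner posts — a bench. The slab sits at z = 429 with thickness 47, so the top is 429 + 47 = 476 mm.


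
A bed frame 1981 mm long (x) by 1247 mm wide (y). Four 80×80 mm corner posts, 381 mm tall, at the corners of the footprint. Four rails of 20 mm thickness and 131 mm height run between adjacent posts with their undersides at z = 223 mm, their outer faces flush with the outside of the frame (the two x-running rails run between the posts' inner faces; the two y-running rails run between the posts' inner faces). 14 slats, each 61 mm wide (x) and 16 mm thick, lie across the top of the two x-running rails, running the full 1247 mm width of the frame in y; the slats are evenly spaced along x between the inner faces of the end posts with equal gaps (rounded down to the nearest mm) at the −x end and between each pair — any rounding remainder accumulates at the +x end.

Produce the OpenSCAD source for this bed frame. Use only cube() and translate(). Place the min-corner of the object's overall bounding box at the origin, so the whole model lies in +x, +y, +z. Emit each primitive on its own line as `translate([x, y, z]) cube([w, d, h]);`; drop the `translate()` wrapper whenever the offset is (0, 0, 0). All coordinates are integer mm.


// slat z = rail_z + rail_h = 223 + 131 = 354
// slat gap = ⌊(1821 − 14·61) / 15⌋ = 64
cube([80, 80, 381]);
translate([0, 1167, 0]) cube([80, 80, 381]);
translate([1901, 0, 0]) cube([80, 80, 381]);
translate([1901, 1167, 0]) cube([80, 80, 381]);
translate([80, 0, 223]) cube([1821, 20, 131]);
translate([80, 1227, 223]) cube([1821, 20, 131]);
translate([0, 80, 223]) cube([20, 1087, 131]);
translate([1961, 80, 223]) cube([20, 1087, 131]);
translate([144, 0, 354]) cube([61, 1247, 16]);
translate([269, 0, 354]) cube([61, 1247, 16]);
translate([394, 0, 354]) cube([61, 1247, 16]);
translate([519, 0, 354]) cube([61, 1247, 16]);
translate([644, 0, 354]) cube([61, 1247, 16]);
translate([769, 0, 354]) cube([61, 1247, 16]);
translate([894, 0, 354]) cube([61, 1247, 16]);
translate([1019, 0, 354]) cube([61, 1247, 16]);
translate([1144, 0, 354]) cube([61, 1247, 16]);
translate([1269, 0, 354]) cube([61, 1247, 16]);
translate([1394, 0, 354]) cube([61, 1247, 16]);
translate([1519, 0, 354]) cube([61, 1247, 16]);
translate([1644, 0, 354]) cube([61, 1247, 16]);
translate([1769, 0, 354]) cube([61, 1247, 16]);


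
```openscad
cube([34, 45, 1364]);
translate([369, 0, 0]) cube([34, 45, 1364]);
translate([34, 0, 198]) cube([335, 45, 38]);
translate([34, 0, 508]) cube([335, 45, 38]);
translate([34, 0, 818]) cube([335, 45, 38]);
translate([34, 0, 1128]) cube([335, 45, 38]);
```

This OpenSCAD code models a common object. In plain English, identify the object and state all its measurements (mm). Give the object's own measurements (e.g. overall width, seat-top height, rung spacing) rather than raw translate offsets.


A straight ladder. Two 34×45 mm vertical rails, 1364 mm tall, stand 403 mm apart (outside-to-outside) with their front faces coplanar on the −y side. 4 rungs, each 45 mm deep and 38 mm tall, span between the inner faces of the rails, front faces flush with the rails. The lowest rung's underside is at z = 198 mm and rungs are spaced 310 mm apart (underside to underside).


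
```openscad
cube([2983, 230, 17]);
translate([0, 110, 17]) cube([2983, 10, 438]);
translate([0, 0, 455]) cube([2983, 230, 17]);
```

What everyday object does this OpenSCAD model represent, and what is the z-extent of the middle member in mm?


An I-beam. The web height is 438 mm.

Two wide flanges with a thin centred web — an I-beam. Overall 472 mm minus two 17 mm flanges gives a web of 472 − 2·17 = 438 mm.


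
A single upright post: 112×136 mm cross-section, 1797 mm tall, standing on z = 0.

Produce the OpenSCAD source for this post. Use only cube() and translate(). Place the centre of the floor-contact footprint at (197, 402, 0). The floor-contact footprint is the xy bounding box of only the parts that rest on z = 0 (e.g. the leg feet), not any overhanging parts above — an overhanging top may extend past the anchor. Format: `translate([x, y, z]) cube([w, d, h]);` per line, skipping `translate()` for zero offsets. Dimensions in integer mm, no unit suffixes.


translate([141, 334, 0]) cube([112, 136, 1797]);


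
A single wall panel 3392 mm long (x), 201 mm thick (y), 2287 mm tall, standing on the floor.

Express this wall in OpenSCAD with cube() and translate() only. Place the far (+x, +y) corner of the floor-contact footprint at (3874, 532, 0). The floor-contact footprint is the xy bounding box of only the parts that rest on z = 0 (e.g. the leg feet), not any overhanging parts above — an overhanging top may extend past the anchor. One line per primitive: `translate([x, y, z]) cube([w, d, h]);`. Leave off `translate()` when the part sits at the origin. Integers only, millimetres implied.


translate([482, 331, 0]) cube([3392, 201, 2287]);


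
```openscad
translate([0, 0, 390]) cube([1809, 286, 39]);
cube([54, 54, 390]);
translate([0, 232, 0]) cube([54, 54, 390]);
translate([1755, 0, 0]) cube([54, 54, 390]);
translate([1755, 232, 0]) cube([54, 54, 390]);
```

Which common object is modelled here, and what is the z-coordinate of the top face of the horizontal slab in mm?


A bench. The seat-top height is 429 mm.

A long slab on four corner posts — a bench. The slab sits at z = 390 with thickness 39, so the top is 390 + 39 = 429 mm.


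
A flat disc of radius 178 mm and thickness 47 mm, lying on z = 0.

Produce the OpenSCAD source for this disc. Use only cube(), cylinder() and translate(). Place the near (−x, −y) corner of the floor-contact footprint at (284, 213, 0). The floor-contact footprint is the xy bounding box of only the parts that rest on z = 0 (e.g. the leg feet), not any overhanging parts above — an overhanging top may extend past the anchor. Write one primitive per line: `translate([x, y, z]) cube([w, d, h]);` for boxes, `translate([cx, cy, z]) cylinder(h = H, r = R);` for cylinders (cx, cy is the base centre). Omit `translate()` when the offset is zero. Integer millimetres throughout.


translate([462, 391, 0]) cylinder(h = 47, r = 178);


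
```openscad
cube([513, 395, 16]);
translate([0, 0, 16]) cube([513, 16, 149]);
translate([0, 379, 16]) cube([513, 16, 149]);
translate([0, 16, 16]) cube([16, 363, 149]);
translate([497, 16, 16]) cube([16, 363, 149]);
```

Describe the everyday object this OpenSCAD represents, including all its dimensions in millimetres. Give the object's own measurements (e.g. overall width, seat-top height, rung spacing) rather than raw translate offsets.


An open-topped rectangular box: outside dimensions 513×395×165 mm, with a uniform wall and base thickness of 16 mm. The base is a full 513×395 slab on the floor; four walls sit on top of the base. The front and back walls (the −y and +y sides) span the full width; the two side walls fit between them.


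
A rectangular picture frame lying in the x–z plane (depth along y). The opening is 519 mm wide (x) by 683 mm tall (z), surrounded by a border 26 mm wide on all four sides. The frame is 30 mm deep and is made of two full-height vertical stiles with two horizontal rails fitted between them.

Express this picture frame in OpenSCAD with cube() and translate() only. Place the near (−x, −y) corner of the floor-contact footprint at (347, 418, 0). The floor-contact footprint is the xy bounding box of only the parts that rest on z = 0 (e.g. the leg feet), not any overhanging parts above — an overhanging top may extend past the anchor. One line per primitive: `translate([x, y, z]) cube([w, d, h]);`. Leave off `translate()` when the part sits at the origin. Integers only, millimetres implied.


translate([347, 418, 0]) cube([26, 30, 735]);
translate([892, 418, 0]) cube([26, 30, 735]);
translate([373, 418, 0]) cube([519, 30, 26]);
translate([373, 418, 709]) cube([519, 30, 26]);


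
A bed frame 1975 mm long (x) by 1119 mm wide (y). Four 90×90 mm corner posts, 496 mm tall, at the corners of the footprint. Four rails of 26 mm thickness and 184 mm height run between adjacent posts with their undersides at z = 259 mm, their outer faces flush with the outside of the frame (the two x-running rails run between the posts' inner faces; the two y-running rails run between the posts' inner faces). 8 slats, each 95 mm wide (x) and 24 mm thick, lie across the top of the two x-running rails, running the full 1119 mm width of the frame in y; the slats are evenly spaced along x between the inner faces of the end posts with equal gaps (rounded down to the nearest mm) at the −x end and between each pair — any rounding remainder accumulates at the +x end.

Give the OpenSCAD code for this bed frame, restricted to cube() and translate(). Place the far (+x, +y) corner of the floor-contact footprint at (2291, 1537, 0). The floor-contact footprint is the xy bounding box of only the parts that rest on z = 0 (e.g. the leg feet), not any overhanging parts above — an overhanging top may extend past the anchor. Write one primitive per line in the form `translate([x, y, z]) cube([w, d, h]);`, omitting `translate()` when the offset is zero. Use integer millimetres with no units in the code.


translate([316, 418, 0]) cube([90, 90, 496]);
translate([316, 1447, 0]) cube([90, 90, 496]);
translate([2201, 418, 0]) cube([90, 90, 496]);
translate([2201, 1447, 0]) cube([90, 90, 496]);
translate([406, 418, 259]) cube([1795, 26, 184]);
translate([406, 1511, 259]) cube([1795, 26, 184]);
translate([316, 508, 259]) cube([26, 939, 184]);
translate([2265, 508, 259]) cube([26, 939, 184]);
translate([521, 418, 443]) cube([95, 1119, 24]);
translate([731, 418, 443]) cube([95, 1119, 24]);
translate([941, 418, 443]) cube([95, 1119, 24]);
translate([1151, 418, 443]) cube([95, 1119, 24]);
translate([1361, 418, 443]) cube([95, 1119, 24]);
translate([1571, 418, 443]) cube([95, 1119, 24]);
translate([1781, 418, 443]) cube([95, 1119, 24]);
translate([1991, 418, 443]) cube([95, 1119, 24]);
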